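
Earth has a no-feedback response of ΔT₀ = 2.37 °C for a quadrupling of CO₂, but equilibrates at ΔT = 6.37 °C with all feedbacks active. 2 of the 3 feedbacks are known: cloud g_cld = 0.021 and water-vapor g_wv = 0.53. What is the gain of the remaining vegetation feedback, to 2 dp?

Amplification A = ΔT/ΔT₀ = 6.37/2.37 = 2.688.
Total gain g = 1 − 1/A = 1 − 1/2.688 = 0.628.
Known gains sum to 0.021 + 0.53 = 0.551.
g_veg = 0.628 − 0.551 = 0.08.

0.08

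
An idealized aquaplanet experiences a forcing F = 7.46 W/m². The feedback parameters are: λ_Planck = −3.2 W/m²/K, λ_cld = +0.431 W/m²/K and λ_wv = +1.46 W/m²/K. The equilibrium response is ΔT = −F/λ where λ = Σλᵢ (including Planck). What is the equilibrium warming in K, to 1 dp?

Net feedback parameter λ = (−3.2) + (+0.431) + (+1.46) = -1.309 W/m²/K.
ΔT = −F/λ = −7.46/(-1.309) = 5.7 K.

5.7 K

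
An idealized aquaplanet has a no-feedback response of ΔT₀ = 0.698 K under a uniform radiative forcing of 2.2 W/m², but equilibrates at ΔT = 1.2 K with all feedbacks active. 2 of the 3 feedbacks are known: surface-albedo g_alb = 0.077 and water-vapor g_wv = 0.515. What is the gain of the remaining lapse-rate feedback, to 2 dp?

-0.17

Amplification A = ΔT/ΔT₀ = 1.2/0.698 = 1.719.
Total gain g = 1 − 1/A = 1 − 1/1.719 = 0.4183.
Known gains sum to 0.077 + 0.515 = 0.592.
g_lr = 0.4183 − 0.592 = -0.17.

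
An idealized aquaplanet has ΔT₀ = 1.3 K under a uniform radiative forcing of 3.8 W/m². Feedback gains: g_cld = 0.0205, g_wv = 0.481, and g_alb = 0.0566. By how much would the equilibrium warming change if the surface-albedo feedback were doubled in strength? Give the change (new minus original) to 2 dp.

Original: g = 0.5581, ΔT = 1.3/(1−0.5581) = 2.9418 K.
With doubled surface-albedo: g' = 0.6147, ΔT' = 1.3/(1−0.6147) = 3.3740 K.
Change = 3.3740 − 2.9418 = 0.43 K.

0.43 K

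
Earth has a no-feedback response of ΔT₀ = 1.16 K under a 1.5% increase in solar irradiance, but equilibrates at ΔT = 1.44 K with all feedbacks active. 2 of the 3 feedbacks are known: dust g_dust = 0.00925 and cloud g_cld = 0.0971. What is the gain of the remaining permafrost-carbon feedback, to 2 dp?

0.09

Amplification A = ΔT/ΔT₀ = 1.44/1.16 = 1.241.
Total gain g = 1 − 1/A = 1 − 1/1.241 = 0.1942.
Known gains sum to 0.00925 + 0.0971 = 0.10635.
g_pf = 0.1942 − 0.10635 = 0.09.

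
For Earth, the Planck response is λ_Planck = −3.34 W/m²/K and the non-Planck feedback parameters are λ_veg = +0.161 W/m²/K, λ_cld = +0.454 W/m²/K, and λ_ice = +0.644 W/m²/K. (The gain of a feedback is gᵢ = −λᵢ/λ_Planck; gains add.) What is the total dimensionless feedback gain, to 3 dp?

0.377

Convert to gains: g_veg = 0.161/3.34 = 0.0482; g_cld = 0.454/3.34 = 0.1359; g_ice = 0.644/3.34 = 0.1928.
Total gain g = 0.3769.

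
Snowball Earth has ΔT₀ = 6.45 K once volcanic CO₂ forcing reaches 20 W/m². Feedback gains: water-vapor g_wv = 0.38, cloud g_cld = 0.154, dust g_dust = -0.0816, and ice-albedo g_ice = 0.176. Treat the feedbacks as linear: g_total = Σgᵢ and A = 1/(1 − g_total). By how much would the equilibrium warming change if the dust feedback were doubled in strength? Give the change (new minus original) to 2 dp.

-3.13 K

Original: g = 0.6284, ΔT = 6.45/(1−0.6284) = 17.3574 K.
With doubled dust: g' = 0.5468, ΔT' = 6.45/(1−0.5468) = 14.2321 K.
Change = 14.2321 − 17.3574 = -3.13 K.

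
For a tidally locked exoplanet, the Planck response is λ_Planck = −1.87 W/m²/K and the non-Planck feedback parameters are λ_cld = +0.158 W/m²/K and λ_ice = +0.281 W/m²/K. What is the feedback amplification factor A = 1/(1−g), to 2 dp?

1.31

Convert to gains: g_cld = 0.158/1.87 = 0.08449; g_ice = 0.281/1.87 = 0.1503.
Total gain g = 0.23479.
A = 1/(1 − 0.23479) = 1.31.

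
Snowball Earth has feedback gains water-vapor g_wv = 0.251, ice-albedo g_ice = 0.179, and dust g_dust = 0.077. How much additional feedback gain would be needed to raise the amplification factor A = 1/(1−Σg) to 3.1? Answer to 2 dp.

0.17

Current total gain = 0.507.
Target gain for A = 3.1: g* = 1 − 1/3.1 = 0.6774.
Additional gain needed = 0.6774 − 0.507 = 0.17.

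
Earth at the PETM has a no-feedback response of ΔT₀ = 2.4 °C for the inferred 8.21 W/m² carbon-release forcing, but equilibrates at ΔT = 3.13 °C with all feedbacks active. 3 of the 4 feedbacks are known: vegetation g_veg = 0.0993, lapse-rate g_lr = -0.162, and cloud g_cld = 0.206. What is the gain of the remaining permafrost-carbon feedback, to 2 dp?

Amplification A = ΔT/ΔT₀ = 3.13/2.4 = 1.304.
Total gain g = 1 − 1/A = 1 − 1/1.304 = 0.2331.
Known gains sum to 0.0993 − 0.162 + 0.206 = 0.1433.
g_pf = 0.2331 − 0.1433 = 0.09.

0.09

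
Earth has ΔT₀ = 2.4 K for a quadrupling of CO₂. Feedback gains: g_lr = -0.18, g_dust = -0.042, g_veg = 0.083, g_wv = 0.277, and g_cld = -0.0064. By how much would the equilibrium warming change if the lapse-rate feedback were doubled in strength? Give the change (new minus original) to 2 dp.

-0.47 K

Original: g = 0.1316, ΔT = 2.4/(1−0.1316) = 2.7637 K.
With doubled lapse-rate: g' = -0.0484, ΔT' = 2.4/(1+0.0484) = 2.2892 K.
Change = 2.2892 − 2.7637 = -0.47 K.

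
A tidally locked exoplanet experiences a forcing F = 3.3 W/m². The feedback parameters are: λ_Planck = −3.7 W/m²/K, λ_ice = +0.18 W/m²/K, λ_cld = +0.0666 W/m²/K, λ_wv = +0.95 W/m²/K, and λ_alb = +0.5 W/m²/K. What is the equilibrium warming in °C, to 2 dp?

1.65 °C

Net feedback parameter λ = (−3.7) + (+0.18) + (+0.0666) + (+0.95) + (+0.5) = -2.0034 W/m²/K.
ΔT = −F/λ = −3.3/(-2.0034) = 1.65 °C.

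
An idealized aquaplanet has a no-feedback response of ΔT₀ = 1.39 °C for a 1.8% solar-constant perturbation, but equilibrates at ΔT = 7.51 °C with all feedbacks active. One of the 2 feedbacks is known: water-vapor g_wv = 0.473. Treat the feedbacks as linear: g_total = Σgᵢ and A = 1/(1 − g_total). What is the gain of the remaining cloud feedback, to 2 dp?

0.34

Amplification A = ΔT/ΔT₀ = 7.51/1.39 = 5.403.
Total gain g = 1 − 1/A = 1 − 1/5.403 = 0.8149.
The known gain is 0.473.
g_cld = 0.8149 − 0.473 = 0.34.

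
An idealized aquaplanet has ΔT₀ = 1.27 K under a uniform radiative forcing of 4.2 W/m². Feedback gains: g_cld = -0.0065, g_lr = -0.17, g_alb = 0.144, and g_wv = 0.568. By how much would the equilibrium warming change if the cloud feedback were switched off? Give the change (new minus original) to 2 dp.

0.04 K

Original: g = 0.5355, ΔT = 1.27/(1−0.5355) = 2.7341 K.
Without cloud: g' = 0.542, ΔT' = 1.27/(1−0.542) = 2.7729 K.
Change = 2.7729 − 2.7341 = 0.04 K.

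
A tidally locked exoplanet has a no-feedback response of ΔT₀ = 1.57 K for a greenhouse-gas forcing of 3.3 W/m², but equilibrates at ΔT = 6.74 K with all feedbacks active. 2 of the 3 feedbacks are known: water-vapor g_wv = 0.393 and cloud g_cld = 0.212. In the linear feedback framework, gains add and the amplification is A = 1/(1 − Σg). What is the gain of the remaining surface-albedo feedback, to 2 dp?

0.16

Amplification A = ΔT/ΔT₀ = 6.74/1.57 = 4.293.
Total gain g = 1 − 1/A = 1 − 1/4.293 = 0.7671.
Known gains sum to 0.393 + 0.212 = 0.605.
g_alb = 0.7671 − 0.605 = 0.16.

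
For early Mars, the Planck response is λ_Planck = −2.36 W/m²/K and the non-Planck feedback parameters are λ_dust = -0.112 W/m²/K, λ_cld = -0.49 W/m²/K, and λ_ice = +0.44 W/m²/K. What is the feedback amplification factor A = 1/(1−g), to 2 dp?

Convert to gains: g_dust = -0.112/2.36 = -0.04746; g_cld = -0.49/2.36 = -0.2076; g_ice = 0.44/2.36 = 0.1864.
Total gain g = -0.06866.
A = 1/(1 + 0.06866) = 0.94.

0.94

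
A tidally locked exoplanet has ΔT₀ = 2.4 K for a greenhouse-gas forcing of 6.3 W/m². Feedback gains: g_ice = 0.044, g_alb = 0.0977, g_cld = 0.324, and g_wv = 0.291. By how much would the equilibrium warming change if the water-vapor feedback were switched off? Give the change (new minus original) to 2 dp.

Original: g = 0.7567, ΔT = 2.4/(1−0.7567) = 9.8644 K.
Without water-vapor: g' = 0.4657, ΔT' = 2.4/(1−0.4657) = 4.4919 K.
Change = 4.4919 − 9.8644 = -5.37 K.

-5.37 K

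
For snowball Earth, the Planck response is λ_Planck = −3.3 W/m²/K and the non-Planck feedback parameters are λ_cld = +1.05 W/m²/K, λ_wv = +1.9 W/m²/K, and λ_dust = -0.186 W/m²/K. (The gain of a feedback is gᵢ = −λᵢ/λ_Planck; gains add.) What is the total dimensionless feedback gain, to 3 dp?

0.838

Convert to gains: g_cld = 1.05/3.3 = 0.3182; g_wv = 1.9/3.3 = 0.5758; g_dust = -0.186/3.3 = -0.05636.
Total gain g = 0.83764.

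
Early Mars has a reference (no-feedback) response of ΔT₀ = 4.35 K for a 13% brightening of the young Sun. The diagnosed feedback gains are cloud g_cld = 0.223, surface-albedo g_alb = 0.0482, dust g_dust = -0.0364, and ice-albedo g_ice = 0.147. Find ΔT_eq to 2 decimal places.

7.04 K

Total gain g = 0.223 + 0.0482 − 0.0364 + 0.147 = 0.3818.
Amplification A = 1/(1 − 0.3818) = 1.618.
ΔT = 4.35 × 1.618 = 7.04 K.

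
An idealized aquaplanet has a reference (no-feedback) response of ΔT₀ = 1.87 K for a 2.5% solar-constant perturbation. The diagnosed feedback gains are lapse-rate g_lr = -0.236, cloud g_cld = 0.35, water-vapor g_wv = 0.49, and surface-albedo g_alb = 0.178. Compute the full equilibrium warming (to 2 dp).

8.58 K

Total gain g = -0.236 + 0.35 + 0.49 + 0.178 = 0.782.
Amplification A = 1/(1 − 0.782) = 4.587.
ΔT = 1.87 × 4.587 = 8.58 K.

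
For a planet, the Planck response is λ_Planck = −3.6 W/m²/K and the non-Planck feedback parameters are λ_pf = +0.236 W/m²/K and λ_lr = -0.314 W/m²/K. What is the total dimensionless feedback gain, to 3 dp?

-0.022

Convert to gains: g_pf = 0.236/3.6 = 0.06556; g_lr = -0.314/3.6 = -0.08722.
Total gain g = -0.02166.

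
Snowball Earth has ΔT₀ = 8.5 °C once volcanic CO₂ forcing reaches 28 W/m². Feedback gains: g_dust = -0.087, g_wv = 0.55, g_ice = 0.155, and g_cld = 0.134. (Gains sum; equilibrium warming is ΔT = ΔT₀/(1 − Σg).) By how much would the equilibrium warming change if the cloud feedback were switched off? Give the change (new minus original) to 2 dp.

-12.02 °C

Original: g = 0.752, ΔT = 8.5/(1−0.752) = 34.2742 °C.
Without cloud: g' = 0.618, ΔT' = 8.5/(1−0.618) = 22.2513 °C.
Change = 22.2513 − 34.2742 = -12.02 °C.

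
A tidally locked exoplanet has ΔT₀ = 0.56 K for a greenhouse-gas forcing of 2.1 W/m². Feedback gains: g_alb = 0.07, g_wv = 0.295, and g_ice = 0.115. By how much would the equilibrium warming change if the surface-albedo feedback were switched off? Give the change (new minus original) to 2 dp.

-0.13 K

Original: g = 0.48, ΔT = 0.56/(1−0.48) = 1.0769 K.
Without surface-albedo: g' = 0.41, ΔT' = 0.56/(1−0.41) = 0.9492 K.
Change = 0.9492 − 1.0769 = -0.13 K.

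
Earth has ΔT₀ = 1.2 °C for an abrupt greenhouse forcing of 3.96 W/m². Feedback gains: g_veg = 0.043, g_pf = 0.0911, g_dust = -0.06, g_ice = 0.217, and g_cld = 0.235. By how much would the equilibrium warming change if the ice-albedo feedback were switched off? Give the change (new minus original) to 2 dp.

Original: g = 0.5261, ΔT = 1.2/(1−0.5261) = 2.5322 °C.
Without ice-albedo: g' = 0.3091, ΔT' = 1.2/(1−0.3091) = 1.7369 °C.
Change = 1.7369 − 2.5322 = -0.80 °C.

-0.80 °C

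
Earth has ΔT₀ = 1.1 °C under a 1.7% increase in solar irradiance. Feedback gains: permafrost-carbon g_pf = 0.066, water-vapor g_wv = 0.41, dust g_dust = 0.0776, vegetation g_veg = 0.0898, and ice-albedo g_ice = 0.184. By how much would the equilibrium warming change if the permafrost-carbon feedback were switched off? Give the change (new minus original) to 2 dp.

-1.76 °C

Original: g = 0.8274, ΔT = 1.1/(1−0.8274) = 6.3731 °C.
Without permafrost-carbon: g' = 0.7614, ΔT' = 1.1/(1−0.7614) = 4.6102 °C.
Change = 4.6102 − 6.3731 = -1.76 °C.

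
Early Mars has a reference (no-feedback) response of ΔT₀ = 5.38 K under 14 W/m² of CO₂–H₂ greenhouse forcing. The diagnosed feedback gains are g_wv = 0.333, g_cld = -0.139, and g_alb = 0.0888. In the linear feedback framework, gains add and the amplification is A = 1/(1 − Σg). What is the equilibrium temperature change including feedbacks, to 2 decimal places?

7.50 K

Total gain g = 0.333 − 0.139 + 0.0888 = 0.2828.
Amplification A = 1/(1 − 0.2828) = 1.394.
ΔT = 5.38 × 1.394 = 7.50 K.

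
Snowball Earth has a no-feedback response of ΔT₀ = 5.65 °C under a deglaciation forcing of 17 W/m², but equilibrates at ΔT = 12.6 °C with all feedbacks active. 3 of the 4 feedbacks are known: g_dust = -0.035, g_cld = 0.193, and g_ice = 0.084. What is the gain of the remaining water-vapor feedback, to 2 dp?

Amplification A = ΔT/ΔT₀ = 12.6/5.65 = 2.23.
Total gain g = 1 − 1/A = 1 − 1/2.23 = 0.5516.
Known gains sum to -0.035 + 0.193 + 0.084 = 0.242.
g_wv = 0.5516 − 0.242 = 0.31.

0.31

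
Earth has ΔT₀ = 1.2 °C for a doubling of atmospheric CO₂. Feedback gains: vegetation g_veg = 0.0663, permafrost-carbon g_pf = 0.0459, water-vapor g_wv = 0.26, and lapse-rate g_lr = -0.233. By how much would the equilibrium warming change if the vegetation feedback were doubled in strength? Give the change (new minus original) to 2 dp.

Original: g = 0.1392, ΔT = 1.2/(1−0.1392) = 1.3941 °C.
With doubled vegetation: g' = 0.2055, ΔT' = 1.2/(1−0.2055) = 1.5104 °C.
Change = 1.5104 − 1.3941 = 0.12 °C.

0.12 °C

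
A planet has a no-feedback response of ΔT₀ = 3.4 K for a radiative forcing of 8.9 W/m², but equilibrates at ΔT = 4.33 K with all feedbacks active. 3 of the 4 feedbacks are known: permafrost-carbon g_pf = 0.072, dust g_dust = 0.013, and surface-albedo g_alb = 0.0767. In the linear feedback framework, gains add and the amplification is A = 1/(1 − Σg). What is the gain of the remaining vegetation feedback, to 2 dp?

Amplification A = ΔT/ΔT₀ = 4.33/3.4 = 1.274.
Total gain g = 1 − 1/A = 1 − 1/1.274 = 0.2151.
Known gains sum to 0.072 + 0.013 + 0.0767 = 0.1617.
g_veg = 0.2151 − 0.1617 = 0.05.

0.05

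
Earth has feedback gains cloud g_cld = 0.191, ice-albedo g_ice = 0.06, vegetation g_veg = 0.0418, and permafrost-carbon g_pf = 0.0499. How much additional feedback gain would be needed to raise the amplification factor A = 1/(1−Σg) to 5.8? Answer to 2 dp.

Current total gain = 0.3427.
Target gain for A = 5.8: g* = 1 − 1/5.8 = 0.8276.
Additional gain needed = 0.8276 − 0.3427 = 0.48.

0.48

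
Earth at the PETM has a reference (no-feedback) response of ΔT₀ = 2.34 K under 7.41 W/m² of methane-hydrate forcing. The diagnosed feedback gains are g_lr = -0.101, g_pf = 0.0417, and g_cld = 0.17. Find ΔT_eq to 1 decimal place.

2.6 K

Total gain g = -0.101 + 0.0417 + 0.17 = 0.1107.
Amplification A = 1/(1 − 0.1107) = 1.124.
ΔT = 2.34 × 1.124 = 2.6 K.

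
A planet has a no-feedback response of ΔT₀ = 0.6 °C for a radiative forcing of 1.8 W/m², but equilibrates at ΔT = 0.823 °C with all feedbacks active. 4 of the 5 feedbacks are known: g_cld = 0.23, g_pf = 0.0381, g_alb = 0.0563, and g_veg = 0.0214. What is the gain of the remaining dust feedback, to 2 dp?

Amplification A = ΔT/ΔT₀ = 0.823/0.6 = 1.372.
Total gain g = 1 − 1/A = 1 − 1/1.372 = 0.2711.
Known gains sum to 0.23 + 0.0381 + 0.0563 + 0.0214 = 0.3458.
g_dust = 0.2711 − 0.3458 = -0.07.

-0.07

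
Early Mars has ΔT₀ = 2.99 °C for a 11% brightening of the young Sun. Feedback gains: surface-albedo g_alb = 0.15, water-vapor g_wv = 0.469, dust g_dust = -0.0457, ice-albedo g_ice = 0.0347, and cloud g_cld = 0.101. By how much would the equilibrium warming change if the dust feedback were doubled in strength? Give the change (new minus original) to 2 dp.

-1.39 °C

Original: g = 0.709, ΔT = 2.99/(1−0.709) = 10.2749 °C.
With doubled dust: g' = 0.6633, ΔT' = 2.99/(1−0.6633) = 8.8803 °C.
Change = 8.8803 − 10.2749 = -1.39 °C.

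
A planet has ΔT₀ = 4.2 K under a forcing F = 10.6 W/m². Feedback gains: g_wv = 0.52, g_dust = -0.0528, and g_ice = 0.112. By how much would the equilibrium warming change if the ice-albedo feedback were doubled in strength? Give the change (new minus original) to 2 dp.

3.62 K

Original: g = 0.5792, ΔT = 4.2/(1−0.5792) = 9.9810 K.
With doubled ice-albedo: g' = 0.6912, ΔT' = 4.2/(1−0.6912) = 13.6010 K.
Change = 13.6010 − 9.9810 = 3.62 K.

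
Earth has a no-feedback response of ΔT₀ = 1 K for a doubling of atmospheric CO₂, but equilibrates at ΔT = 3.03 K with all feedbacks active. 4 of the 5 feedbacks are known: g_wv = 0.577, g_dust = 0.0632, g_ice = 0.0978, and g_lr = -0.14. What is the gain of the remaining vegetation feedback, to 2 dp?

Amplification A = ΔT/ΔT₀ = 3.03/1 = 3.03.
Total gain g = 1 − 1/A = 1 − 1/3.03 = 0.67.
Known gains sum to 0.577 + 0.0632 + 0.0978 − 0.14 = 0.598.
g_veg = 0.67 − 0.598 = 0.07.

0.07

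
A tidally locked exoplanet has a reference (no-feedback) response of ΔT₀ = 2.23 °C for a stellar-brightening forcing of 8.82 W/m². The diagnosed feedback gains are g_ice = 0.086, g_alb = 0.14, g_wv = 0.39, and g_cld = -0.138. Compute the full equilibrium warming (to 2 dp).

Total gain g = 0.086 + 0.14 + 0.39 − 0.138 = 0.478.
Amplification A = 1/(1 − 0.478) = 1.916.
ΔT = 2.23 × 1.916 = 4.27 °C.

4.27 °C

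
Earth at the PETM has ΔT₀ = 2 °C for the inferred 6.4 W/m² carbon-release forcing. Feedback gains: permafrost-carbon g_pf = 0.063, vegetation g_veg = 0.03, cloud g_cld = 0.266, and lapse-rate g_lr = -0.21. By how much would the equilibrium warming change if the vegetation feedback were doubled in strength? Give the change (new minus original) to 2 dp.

Original: g = 0.149, ΔT = 2/(1−0.149) = 2.3502 °C.
With doubled vegetation: g' = 0.179, ΔT' = 2/(1−0.179) = 2.4361 °C.
Change = 2.4361 − 2.3502 = 0.09 °C.

0.09 °C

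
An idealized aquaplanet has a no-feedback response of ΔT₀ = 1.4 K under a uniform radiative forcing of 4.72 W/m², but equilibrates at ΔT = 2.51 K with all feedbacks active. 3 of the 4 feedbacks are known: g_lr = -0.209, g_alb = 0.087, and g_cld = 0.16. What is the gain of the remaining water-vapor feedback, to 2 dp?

0.40

Amplification A = ΔT/ΔT₀ = 2.51/1.4 = 1.793.
Total gain g = 1 − 1/A = 1 − 1/1.793 = 0.4423.
Known gains sum to -0.209 + 0.087 + 0.16 = 0.038.
g_wv = 0.4423 − 0.038 = 0.40.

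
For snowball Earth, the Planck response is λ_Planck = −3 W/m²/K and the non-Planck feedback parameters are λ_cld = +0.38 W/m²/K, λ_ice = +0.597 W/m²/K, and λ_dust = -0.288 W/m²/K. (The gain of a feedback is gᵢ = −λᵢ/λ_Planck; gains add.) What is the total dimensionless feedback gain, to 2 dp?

0.23

Convert to gains: g_cld = 0.38/3 = 0.1267; g_ice = 0.597/3 = 0.199; g_dust = -0.288/3 = -0.096.
Total gain g = 0.2297.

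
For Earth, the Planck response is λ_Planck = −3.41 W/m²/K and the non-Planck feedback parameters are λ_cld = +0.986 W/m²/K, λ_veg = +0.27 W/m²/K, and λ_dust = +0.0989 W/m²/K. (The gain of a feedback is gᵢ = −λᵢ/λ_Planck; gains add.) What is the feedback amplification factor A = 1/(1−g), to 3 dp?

Convert to gains: g_cld = 0.986/3.41 = 0.2891; g_veg = 0.27/3.41 = 0.07918; g_dust = 0.0989/3.41 = 0.029.
Total gain g = 0.39728.
A = 1/(1 − 0.39728) = 1.659.

1.659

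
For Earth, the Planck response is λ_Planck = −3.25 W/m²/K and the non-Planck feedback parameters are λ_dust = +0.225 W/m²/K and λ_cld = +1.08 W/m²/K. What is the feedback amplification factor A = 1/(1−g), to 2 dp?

Convert to gains: g_dust = 0.225/3.25 = 0.06923; g_cld = 1.08/3.25 = 0.3323.
Total gain g = 0.40153.
A = 1/(1 − 0.40153) = 1.67.

1.67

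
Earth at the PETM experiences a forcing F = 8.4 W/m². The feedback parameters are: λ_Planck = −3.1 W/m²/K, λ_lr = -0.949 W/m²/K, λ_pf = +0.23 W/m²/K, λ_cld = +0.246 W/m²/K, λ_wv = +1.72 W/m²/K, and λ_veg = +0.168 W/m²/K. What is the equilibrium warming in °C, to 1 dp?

5.0 °C

Net feedback parameter λ = (−3.1) + (-0.949) + (+0.23) + (+0.246) + (+1.72) + (+0.168) = -1.685 W/m²/K.
ΔT = −F/λ = −8.4/(-1.685) = 5.0 °C.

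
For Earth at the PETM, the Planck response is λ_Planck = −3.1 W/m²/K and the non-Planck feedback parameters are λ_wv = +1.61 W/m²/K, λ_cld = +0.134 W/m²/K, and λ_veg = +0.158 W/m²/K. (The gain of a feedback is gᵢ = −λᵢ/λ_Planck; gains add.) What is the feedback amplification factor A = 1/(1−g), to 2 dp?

2.59

Convert to gains: g_wv = 1.61/3.1 = 0.5194; g_cld = 0.134/3.1 = 0.04323; g_veg = 0.158/3.1 = 0.05097.
Total gain g = 0.6136.
A = 1/(1 − 0.6136) = 2.59.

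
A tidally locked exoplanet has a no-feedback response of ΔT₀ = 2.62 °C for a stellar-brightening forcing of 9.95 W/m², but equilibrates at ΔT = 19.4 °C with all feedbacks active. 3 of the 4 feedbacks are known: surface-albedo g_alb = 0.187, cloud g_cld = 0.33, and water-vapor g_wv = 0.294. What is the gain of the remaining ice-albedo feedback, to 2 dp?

0.05

Amplification A = ΔT/ΔT₀ = 19.4/2.62 = 7.405.
Total gain g = 1 − 1/A = 1 − 1/7.405 = 0.865.
Known gains sum to 0.187 + 0.33 + 0.294 = 0.811.
g_ice = 0.865 − 0.811 = 0.05.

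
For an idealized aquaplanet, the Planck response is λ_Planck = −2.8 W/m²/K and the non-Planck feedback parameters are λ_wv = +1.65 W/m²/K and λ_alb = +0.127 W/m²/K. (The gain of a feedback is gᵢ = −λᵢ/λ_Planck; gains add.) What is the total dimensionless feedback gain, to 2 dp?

Convert to gains: g_wv = 1.65/2.8 = 0.5893; g_alb = 0.127/2.8 = 0.04536.
Total gain g = 0.63466.

0.63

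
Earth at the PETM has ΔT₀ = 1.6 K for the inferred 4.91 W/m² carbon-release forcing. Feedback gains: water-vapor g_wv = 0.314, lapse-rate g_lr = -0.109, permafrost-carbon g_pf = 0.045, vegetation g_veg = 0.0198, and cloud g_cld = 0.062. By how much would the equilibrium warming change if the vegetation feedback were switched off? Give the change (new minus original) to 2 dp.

Original: g = 0.3318, ΔT = 1.6/(1−0.3318) = 2.3945 K.
Without vegetation: g' = 0.312, ΔT' = 1.6/(1−0.312) = 2.3256 K.
Change = 2.3256 − 2.3945 = -0.07 K.

-0.07 K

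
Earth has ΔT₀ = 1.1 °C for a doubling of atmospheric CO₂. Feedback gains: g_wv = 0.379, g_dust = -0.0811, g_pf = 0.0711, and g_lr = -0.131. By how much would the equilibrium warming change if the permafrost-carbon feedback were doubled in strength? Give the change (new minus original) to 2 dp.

0.15 °C

Original: g = 0.238, ΔT = 1.1/(1−0.238) = 1.4436 °C.
With doubled permafrost-carbon: g' = 0.3091, ΔT' = 1.1/(1−0.3091) = 1.5921 °C.
Change = 1.5921 − 1.4436 = 0.15 °C.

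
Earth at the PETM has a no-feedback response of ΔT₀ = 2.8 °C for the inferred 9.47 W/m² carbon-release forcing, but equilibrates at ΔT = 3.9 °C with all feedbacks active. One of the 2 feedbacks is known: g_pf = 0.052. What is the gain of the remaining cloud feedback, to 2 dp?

Amplification A = ΔT/ΔT₀ = 3.9/2.8 = 1.393.
Total gain g = 1 − 1/A = 1 − 1/1.393 = 0.2821.
The known gain is 0.052.
g_cld = 0.2821 − 0.052 = 0.23.

0.23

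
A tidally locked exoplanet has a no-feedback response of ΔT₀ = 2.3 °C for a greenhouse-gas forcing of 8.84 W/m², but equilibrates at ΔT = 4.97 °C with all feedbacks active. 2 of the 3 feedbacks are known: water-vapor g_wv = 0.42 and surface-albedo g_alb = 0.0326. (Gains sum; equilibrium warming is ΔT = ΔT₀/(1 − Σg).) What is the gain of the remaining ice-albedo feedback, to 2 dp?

0.08

Amplification A = ΔT/ΔT₀ = 4.97/2.3 = 2.161.
Total gain g = 1 − 1/A = 1 − 1/2.161 = 0.5373.
Known gains sum to 0.42 + 0.0326 = 0.4526.
g_ice = 0.5373 − 0.4526 = 0.08.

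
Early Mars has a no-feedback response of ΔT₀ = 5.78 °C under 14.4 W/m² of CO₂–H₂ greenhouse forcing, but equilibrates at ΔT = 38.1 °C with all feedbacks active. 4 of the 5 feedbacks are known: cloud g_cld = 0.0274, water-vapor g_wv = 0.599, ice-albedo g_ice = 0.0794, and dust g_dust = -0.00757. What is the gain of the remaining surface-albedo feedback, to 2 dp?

0.15

Amplification A = ΔT/ΔT₀ = 38.1/5.78 = 6.592.
Total gain g = 1 − 1/A = 1 − 1/6.592 = 0.8483.
Known gains sum to 0.0274 + 0.599 + 0.0794 − 0.00757 = 0.69823.
g_alb = 0.8483 − 0.69823 = 0.15.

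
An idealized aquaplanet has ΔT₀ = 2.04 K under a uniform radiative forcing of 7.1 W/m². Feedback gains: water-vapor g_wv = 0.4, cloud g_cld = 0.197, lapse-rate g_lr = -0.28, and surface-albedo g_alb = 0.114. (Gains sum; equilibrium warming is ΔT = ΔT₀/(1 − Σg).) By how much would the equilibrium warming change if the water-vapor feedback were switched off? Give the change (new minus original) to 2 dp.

Original: g = 0.431, ΔT = 2.04/(1−0.431) = 3.5852 K.
Without water-vapor: g' = 0.031, ΔT' = 2.04/(1−0.031) = 2.1053 K.
Change = 2.1053 − 3.5852 = -1.48 K.

-1.48 K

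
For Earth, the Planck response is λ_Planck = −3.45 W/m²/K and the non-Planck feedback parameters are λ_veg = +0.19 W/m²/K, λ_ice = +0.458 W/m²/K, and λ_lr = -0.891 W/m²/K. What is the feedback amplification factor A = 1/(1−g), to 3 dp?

Convert to gains: g_veg = 0.19/3.45 = 0.05507; g_ice = 0.458/3.45 = 0.1328; g_lr = -0.891/3.45 = -0.2583.
Total gain g = -0.07043.
A = 1/(1 + 0.07043) = 0.934.

0.934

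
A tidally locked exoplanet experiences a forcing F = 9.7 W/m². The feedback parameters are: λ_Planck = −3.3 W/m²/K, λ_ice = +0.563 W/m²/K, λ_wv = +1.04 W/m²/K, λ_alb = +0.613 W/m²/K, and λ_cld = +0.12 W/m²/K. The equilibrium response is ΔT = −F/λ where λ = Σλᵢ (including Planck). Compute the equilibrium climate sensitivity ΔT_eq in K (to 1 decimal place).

10.1 K

Net feedback parameter λ = (−3.3) + (+0.563) + (+1.04) + (+0.613) + (+0.12) = -0.964 W/m²/K.
ΔT = −F/λ = −9.7/(-0.964) = 10.1 K.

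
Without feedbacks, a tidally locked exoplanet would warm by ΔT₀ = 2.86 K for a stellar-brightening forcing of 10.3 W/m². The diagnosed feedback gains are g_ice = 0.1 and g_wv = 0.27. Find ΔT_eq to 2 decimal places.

Total gain g = 0.1 + 0.27 = 0.37.
Amplification A = 1/(1 − 0.37) = 1.587.
ΔT = 2.86 × 1.587 = 4.54 K.

4.54 K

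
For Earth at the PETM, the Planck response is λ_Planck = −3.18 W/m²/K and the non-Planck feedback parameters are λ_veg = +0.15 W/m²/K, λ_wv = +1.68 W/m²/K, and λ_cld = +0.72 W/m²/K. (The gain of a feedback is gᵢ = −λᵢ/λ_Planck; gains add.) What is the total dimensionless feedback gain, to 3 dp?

0.802

Convert to gains: g_veg = 0.15/3.18 = 0.04717; g_wv = 1.68/3.18 = 0.5283; g_cld = 0.72/3.18 = 0.2264.
Total gain g = 0.80187.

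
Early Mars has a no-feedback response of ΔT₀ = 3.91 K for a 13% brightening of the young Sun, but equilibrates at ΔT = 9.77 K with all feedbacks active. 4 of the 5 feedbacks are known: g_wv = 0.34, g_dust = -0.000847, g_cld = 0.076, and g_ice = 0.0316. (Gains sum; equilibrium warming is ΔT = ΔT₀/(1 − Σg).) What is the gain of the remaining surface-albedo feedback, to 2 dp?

0.15

Amplification A = ΔT/ΔT₀ = 9.77/3.91 = 2.499.
Total gain g = 1 − 1/A = 1 − 1/2.499 = 0.5998.
Known gains sum to 0.34 − 0.000847 + 0.076 + 0.0316 = 0.446753.
g_alb = 0.5998 − 0.446753 = 0.15.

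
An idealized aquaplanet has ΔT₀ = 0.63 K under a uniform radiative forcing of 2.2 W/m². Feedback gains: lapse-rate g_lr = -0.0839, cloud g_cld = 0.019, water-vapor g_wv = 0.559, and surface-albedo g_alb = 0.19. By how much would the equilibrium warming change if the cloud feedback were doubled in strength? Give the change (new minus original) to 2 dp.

Original: g = 0.6841, ΔT = 0.63/(1−0.6841) = 1.9943 K.
With doubled cloud: g' = 0.7031, ΔT' = 0.63/(1−0.7031) = 2.1219 K.
Change = 2.1219 − 1.9943 = 0.13 K.

0.13 K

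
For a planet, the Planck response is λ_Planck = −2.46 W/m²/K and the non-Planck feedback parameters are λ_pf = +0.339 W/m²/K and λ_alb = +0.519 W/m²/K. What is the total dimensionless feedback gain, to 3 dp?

Convert to gains: g_pf = 0.339/2.46 = 0.1378; g_alb = 0.519/2.46 = 0.211.
Total gain g = 0.3488.

0.349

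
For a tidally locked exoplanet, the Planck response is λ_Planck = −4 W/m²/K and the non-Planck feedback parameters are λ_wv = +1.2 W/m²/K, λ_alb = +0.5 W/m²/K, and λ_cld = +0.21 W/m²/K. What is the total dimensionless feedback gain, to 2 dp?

Convert to gains: g_wv = 1.2/4 = 0.3; g_alb = 0.5/4 = 0.125; g_cld = 0.21/4 = 0.0525.
Total gain g = 0.4775.

0.48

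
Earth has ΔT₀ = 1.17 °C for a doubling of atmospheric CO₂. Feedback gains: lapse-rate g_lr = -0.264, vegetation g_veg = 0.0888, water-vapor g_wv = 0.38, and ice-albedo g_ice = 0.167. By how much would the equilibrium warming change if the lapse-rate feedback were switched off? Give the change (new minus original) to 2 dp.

Original: g = 0.3718, ΔT = 1.17/(1−0.3718) = 1.8625 °C.
Without lapse-rate: g' = 0.6358, ΔT' = 1.17/(1−0.6358) = 3.2125 °C.
Change = 3.2125 − 1.8625 = 1.35 °C.

1.35 °C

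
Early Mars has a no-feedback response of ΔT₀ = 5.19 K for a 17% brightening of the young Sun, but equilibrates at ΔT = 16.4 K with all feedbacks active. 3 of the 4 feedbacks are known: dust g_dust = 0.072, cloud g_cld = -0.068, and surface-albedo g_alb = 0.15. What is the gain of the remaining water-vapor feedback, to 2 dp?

0.53

Amplification A = ΔT/ΔT₀ = 16.4/5.19 = 3.16.
Total gain g = 1 − 1/A = 1 − 1/3.16 = 0.6835.
Known gains sum to 0.072 − 0.068 + 0.15 = 0.154.
g_wv = 0.6835 − 0.154 = 0.53.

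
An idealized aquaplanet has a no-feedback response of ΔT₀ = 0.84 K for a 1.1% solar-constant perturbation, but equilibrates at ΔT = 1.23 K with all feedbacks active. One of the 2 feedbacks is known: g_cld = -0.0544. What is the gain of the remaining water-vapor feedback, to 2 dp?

Amplification A = ΔT/ΔT₀ = 1.23/0.84 = 1.464.
Total gain g = 1 − 1/A = 1 − 1/1.464 = 0.3169.
The known gain is -0.0544.
g_wv = 0.3169 + 0.0544 = 0.37.

0.37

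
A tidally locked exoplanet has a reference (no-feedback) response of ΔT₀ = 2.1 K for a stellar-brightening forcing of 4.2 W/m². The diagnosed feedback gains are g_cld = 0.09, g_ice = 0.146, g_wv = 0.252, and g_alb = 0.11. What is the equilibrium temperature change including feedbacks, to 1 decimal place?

Total gain g = 0.09 + 0.146 + 0.252 + 0.11 = 0.598.
Amplification A = 1/(1 − 0.598) = 2.488.
ΔT = 2.1 × 2.488 = 5.2 K.

5.2 K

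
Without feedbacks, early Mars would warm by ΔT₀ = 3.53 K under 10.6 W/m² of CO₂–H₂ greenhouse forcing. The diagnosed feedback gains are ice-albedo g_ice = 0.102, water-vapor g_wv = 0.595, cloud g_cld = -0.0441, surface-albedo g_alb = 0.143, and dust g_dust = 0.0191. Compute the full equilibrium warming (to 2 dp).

Total gain g = 0.102 + 0.595 − 0.0441 + 0.143 + 0.0191 = 0.815.
Amplification A = 1/(1 − 0.815) = 5.405.
ΔT = 3.53 × 5.405 = 19.08 K.

19.08 K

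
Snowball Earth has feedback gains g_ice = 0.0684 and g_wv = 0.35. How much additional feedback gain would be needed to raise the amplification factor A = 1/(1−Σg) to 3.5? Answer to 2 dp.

0.30

Current total gain = 0.4184.
Target gain for A = 3.5: g* = 1 − 1/3.5 = 0.7143.
Additional gain needed = 0.7143 − 0.4184 = 0.30.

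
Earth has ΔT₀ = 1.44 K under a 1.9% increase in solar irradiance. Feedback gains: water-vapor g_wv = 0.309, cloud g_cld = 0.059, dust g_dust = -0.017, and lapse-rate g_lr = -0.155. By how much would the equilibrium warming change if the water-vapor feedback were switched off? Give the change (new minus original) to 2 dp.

-0.50 K

Original: g = 0.196, ΔT = 1.44/(1−0.196) = 1.7910 K.
Without water-vapor: g' = -0.113, ΔT' = 1.44/(1+0.113) = 1.2938 K.
Change = 1.2938 − 1.7910 = -0.50 K.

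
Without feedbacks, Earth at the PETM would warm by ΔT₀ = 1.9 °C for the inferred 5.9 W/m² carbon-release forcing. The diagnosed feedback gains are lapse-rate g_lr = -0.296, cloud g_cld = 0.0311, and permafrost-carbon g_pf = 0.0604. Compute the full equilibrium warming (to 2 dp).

1.58 °C

Total gain g = -0.296 + 0.0311 + 0.0604 = -0.2045.
Amplification A = 1/(1 + 0.2045) = 0.8302.
ΔT = 1.9 × 0.8302 = 1.58 °C.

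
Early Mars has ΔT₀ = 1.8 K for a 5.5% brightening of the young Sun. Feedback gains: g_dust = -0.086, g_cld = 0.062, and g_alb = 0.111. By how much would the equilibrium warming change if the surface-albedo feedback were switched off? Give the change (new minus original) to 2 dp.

-0.21 K

Original: g = 0.087, ΔT = 1.8/(1−0.087) = 1.9715 K.
Without surface-albedo: g' = -0.024, ΔT' = 1.8/(1+0.024) = 1.7578 K.
Change = 1.7578 − 1.9715 = -0.21 K.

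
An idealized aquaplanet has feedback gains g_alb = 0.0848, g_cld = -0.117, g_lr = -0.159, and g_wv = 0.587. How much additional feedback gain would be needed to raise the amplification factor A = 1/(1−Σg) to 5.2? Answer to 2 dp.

0.41

Current total gain = 0.3958.
Target gain for A = 5.2: g* = 1 − 1/5.2 = 0.8077.
Additional gain needed = 0.8077 − 0.3958 = 0.41.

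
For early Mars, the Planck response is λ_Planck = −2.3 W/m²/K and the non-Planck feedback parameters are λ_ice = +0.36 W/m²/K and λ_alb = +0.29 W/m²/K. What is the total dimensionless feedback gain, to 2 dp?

0.28

Convert to gains: g_ice = 0.36/2.3 = 0.1565; g_alb = 0.29/2.3 = 0.1261.
Total gain g = 0.2826.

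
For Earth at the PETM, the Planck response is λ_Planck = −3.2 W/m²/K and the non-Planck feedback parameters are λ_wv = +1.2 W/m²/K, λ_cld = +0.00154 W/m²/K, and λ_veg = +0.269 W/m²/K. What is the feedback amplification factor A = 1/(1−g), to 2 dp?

1.85

Convert to gains: g_wv = 1.2/3.2 = 0.375; g_cld = 0.00154/3.2 = 0.000481; g_veg = 0.269/3.2 = 0.08406.
Total gain g = 0.459541.
A = 1/(1 − 0.459541) = 1.85.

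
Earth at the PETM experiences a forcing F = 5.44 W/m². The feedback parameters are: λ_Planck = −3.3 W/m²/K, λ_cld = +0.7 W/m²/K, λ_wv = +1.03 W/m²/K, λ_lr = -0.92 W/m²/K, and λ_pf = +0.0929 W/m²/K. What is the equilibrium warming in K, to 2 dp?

Net feedback parameter λ = (−3.3) + (+0.7) + (+1.03) + (-0.92) + (+0.0929) = -2.3971 W/m²/K.
ΔT = −F/λ = −5.44/(-2.3971) = 2.27 K.

2.27 K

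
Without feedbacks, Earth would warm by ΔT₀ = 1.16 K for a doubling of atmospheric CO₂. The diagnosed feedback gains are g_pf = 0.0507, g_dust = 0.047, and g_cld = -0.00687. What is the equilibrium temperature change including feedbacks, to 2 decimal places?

1.28 K

Total gain g = 0.0507 + 0.047 − 0.00687 = 0.09083.
Amplification A = 1/(1 − 0.09083) = 1.1.
ΔT = 1.16 × 1.1 = 1.28 K.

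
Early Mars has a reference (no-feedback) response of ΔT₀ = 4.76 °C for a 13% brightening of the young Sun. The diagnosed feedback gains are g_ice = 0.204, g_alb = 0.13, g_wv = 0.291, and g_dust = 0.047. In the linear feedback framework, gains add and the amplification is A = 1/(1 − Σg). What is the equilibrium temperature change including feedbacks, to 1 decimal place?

Total gain g = 0.204 + 0.13 + 0.291 + 0.047 = 0.672.
Amplification A = 1/(1 − 0.672) = 3.049.
ΔT = 4.76 × 3.049 = 14.5 °C.

14.5 °C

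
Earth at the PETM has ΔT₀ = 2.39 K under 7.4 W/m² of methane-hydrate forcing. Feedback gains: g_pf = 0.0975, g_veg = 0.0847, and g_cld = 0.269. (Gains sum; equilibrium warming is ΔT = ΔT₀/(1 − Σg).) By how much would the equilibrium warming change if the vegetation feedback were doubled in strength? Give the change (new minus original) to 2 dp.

0.79 K

Original: g = 0.4512, ΔT = 2.39/(1−0.4512) = 4.3550 K.
With doubled vegetation: g' = 0.5359, ΔT' = 2.39/(1−0.5359) = 5.1498 K.
Change = 5.1498 − 4.3550 = 0.79 K.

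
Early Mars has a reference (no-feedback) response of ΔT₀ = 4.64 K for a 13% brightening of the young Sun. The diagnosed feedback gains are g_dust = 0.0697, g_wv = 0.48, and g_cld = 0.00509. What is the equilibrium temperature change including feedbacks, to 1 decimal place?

10.4 K

Total gain g = 0.0697 + 0.48 + 0.00509 = 0.55479.
Amplification A = 1/(1 − 0.55479) = 2.246.
ΔT = 4.64 × 2.246 = 10.4 K.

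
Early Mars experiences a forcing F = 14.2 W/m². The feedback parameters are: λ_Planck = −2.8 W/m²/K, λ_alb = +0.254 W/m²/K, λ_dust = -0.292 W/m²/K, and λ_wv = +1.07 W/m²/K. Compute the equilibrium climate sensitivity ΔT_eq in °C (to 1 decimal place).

8.0 °C

Net feedback parameter λ = (−2.8) + (+0.254) + (-0.292) + (+1.07) = -1.768 W/m²/K.
ΔT = −F/λ = −14.2/(-1.768) = 8.0 °C.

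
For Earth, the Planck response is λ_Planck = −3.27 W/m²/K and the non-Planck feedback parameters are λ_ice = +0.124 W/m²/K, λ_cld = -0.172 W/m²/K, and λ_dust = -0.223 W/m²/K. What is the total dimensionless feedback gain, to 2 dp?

-0.08

Convert to gains: g_ice = 0.124/3.27 = 0.03792; g_cld = -0.172/3.27 = -0.0526; g_dust = -0.223/3.27 = -0.0682.
Total gain g = -0.08288.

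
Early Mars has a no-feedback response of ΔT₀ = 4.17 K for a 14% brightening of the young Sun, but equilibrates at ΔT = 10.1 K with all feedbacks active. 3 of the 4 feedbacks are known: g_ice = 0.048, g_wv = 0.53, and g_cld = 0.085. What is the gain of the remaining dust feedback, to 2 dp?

Amplification A = ΔT/ΔT₀ = 10.1/4.17 = 2.422.
Total gain g = 1 − 1/A = 1 − 1/2.422 = 0.5871.
Known gains sum to 0.048 + 0.53 + 0.085 = 0.663.
g_dust = 0.5871 − 0.663 = -0.08.

-0.08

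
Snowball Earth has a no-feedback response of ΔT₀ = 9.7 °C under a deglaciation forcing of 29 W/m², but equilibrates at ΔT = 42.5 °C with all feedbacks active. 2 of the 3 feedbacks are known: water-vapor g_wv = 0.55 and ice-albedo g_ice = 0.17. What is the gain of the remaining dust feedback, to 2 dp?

Amplification A = ΔT/ΔT₀ = 42.5/9.7 = 4.381.
Total gain g = 1 − 1/A = 1 − 1/4.381 = 0.7717.
Known gains sum to 0.55 + 0.17 = 0.72.
g_dust = 0.7717 − 0.72 = 0.05.

0.05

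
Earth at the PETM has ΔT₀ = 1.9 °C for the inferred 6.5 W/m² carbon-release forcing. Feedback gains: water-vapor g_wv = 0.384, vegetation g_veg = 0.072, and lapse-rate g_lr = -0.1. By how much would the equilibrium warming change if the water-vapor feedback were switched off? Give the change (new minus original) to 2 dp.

Original: g = 0.356, ΔT = 1.9/(1−0.356) = 2.9503 °C.
Without water-vapor: g' = -0.028, ΔT' = 1.9/(1+0.028) = 1.8482 °C.
Change = 1.8482 − 2.9503 = -1.10 °C.

-1.10 °C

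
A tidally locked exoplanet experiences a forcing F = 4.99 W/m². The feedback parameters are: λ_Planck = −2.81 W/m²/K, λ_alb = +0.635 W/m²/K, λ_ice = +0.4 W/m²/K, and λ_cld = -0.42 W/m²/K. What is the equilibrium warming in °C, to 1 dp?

2.3 °C

Net feedback parameter λ = (−2.81) + (+0.635) + (+0.4) + (-0.42) = -2.195 W/m²/K.
ΔT = −F/λ = −4.99/(-2.195) = 2.3 °C.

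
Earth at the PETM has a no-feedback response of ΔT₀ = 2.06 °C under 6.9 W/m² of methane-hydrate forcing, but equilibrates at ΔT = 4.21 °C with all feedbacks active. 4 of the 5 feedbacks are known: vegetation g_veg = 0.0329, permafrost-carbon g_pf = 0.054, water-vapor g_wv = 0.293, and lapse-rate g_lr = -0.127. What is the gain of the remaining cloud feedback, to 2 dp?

Amplification A = ΔT/ΔT₀ = 4.21/2.06 = 2.044.
Total gain g = 1 − 1/A = 1 − 1/2.044 = 0.5108.
Known gains sum to 0.0329 + 0.054 + 0.293 − 0.127 = 0.2529.
g_cld = 0.5108 − 0.2529 = 0.26.

0.26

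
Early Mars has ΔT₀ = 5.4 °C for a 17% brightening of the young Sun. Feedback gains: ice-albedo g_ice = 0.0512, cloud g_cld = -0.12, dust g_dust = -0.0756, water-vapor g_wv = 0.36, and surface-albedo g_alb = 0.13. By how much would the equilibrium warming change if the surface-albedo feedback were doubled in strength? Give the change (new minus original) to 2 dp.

Original: g = 0.3456, ΔT = 5.4/(1−0.3456) = 8.2518 °C.
With doubled surface-albedo: g' = 0.4756, ΔT' = 5.4/(1−0.4756) = 10.2975 °C.
Change = 10.2975 − 8.2518 = 2.05 °C.

2.05 °C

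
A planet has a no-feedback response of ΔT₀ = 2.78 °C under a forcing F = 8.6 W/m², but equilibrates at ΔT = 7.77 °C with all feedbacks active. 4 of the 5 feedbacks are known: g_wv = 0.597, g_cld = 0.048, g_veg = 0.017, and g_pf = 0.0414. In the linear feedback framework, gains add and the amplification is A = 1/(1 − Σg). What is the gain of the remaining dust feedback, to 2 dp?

-0.06

Amplification A = ΔT/ΔT₀ = 7.77/2.78 = 2.795.
Total gain g = 1 − 1/A = 1 − 1/2.795 = 0.6422.
Known gains sum to 0.597 + 0.048 + 0.017 + 0.0414 = 0.7034.
g_dust = 0.6422 − 0.7034 = -0.06.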